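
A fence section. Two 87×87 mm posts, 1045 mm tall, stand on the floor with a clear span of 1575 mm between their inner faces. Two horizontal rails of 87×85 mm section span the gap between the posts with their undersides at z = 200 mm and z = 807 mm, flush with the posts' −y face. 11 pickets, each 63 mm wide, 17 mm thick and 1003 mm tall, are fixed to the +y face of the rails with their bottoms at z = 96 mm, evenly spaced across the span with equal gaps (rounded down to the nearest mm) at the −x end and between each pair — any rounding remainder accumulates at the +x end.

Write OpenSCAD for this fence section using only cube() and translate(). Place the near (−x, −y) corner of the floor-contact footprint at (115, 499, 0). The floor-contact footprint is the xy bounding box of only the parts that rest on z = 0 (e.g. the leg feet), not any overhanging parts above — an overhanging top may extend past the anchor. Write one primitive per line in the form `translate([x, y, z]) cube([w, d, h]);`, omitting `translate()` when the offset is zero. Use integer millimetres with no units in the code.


translate([115, 499, 0]) cube([87, 87, 1045]);
translate([1777, 499, 0]) cube([87, 87, 1045]);
translate([202, 499, 200]) cube([1575, 87, 85]);
translate([202, 499, 807]) cube([1575, 87, 85]);
translate([275, 586, 96]) cube([63, 17, 1003]);
translate([411, 586, 96]) cube([63, 17, 1003]);
translate([547, 586, 96]) cube([63, 17, 1003]);
translate([683, 586, 96]) cube([63, 17, 1003]);
translate([819, 586, 96]) cube([63, 17, 1003]);
translate([955, 586, 96]) cube([63, 17, 1003]);
translate([1091, 586, 96]) cube([63, 17, 1003]);
translate([1227, 586, 96]) cube([63, 17, 1003]);
translate([1363, 586, 96]) cube([63, 17, 1003]);
translate([1499, 586, 96]) cube([63, 17, 1003]);
translate([1635, 586, 96]) cube([63, 17, 1003]);


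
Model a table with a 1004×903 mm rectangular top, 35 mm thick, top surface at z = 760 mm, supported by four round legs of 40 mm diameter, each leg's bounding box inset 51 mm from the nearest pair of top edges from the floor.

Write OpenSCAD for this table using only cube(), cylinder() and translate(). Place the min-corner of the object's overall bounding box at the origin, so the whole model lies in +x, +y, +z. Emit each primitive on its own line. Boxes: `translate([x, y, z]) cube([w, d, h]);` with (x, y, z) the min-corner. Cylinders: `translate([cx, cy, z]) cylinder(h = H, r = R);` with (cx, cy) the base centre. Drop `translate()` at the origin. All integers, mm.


translate([0, 0, 725]) cube([1004, 903, 35]);
translate([71, 71, 0]) cylinder(h = 725, r = 20);
translate([933, 71, 0]) cylinder(h = 725, r = 20);
translate([71, 832, 0]) cylinder(h = 725, r = 20);
translate([933, 832, 0]) cylinder(h = 725, r = 20);


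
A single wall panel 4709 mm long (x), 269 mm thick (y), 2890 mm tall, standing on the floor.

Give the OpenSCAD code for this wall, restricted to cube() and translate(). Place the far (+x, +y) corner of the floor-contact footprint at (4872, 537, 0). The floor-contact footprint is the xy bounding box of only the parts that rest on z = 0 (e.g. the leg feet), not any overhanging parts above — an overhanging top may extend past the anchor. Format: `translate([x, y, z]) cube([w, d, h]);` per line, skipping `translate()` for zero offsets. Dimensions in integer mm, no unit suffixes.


translate([163, 268, 0]) cube([4709, 269, 2890]);


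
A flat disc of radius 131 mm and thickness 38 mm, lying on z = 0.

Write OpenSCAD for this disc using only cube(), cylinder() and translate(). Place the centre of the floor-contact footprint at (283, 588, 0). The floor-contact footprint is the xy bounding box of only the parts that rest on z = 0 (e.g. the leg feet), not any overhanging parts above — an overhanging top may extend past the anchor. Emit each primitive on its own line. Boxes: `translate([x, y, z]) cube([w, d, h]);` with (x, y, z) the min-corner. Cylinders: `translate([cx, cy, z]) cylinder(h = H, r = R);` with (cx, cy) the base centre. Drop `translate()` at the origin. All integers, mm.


translate([283, 588, 0]) cylinder(h = 38, r = 131);


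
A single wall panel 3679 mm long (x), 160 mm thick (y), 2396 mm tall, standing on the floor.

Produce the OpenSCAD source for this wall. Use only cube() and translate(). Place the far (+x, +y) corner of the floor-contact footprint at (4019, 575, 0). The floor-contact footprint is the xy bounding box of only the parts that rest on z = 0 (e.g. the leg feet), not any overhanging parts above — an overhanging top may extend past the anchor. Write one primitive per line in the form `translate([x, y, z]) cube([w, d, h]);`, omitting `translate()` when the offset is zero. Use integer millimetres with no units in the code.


translate([340, 415, 0]) cube([3679, 160, 2396]);


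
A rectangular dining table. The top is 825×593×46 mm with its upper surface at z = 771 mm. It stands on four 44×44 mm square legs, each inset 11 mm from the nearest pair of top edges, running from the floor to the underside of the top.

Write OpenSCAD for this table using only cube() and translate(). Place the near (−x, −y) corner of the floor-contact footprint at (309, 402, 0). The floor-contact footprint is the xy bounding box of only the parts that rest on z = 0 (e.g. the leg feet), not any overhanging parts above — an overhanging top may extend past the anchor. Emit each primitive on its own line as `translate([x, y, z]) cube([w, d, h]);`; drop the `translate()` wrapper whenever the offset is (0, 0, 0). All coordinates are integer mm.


translate([298, 391, 725]) cube([825, 593, 46]);
translate([309, 402, 0]) cube([44, 44, 725]);
translate([1068, 402, 0]) cube([44, 44, 725]);
translate([309, 929, 0]) cube([44, 44, 725]);
translate([1068, 929, 0]) cube([44, 44, 725]);


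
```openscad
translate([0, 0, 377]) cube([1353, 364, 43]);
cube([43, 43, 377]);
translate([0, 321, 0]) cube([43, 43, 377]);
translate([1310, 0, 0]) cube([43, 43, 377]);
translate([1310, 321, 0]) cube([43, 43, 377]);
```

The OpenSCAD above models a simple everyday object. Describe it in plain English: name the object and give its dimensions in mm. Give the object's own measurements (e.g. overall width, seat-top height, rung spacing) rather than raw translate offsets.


A long wooden bench with a 1353 mm (x) × 364 mm (y) seat, 43 mm thick, its top surface 420 mm above the floor. Four 43 mm square legs at the seat corners, flush with the edges, run from z = 0 to the seat underside.


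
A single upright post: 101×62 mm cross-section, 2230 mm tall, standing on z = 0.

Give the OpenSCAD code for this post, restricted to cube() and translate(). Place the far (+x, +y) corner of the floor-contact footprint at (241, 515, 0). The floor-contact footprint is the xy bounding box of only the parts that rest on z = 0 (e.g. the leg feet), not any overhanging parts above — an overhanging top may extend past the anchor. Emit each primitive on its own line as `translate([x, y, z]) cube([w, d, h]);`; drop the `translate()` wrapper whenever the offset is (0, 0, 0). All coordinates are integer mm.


translate([140, 453, 0]) cube([101, 62, 2230]);


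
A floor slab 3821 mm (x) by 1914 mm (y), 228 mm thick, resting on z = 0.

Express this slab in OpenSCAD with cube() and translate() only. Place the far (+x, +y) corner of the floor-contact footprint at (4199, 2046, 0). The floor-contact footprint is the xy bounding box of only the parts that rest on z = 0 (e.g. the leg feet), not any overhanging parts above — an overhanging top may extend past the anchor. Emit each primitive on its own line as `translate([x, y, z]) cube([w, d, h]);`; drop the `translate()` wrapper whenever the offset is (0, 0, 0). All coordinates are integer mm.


translate([378, 132, 0]) cube([3821, 1914, 228]);


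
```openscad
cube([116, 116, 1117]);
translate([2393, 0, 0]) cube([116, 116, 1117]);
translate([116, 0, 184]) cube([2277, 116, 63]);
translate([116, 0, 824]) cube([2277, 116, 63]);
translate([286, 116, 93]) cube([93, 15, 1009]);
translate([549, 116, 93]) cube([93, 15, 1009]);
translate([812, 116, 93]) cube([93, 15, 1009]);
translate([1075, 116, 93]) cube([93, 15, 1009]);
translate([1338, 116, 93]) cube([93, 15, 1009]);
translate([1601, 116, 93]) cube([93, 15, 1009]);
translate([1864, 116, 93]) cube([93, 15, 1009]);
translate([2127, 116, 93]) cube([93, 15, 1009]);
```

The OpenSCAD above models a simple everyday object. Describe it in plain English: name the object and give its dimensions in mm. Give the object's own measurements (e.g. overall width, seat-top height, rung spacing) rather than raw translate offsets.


A fence section. Two 116×116 mm posts, 1117 mm tall, stand on the floor with a clear span of 2277 mm between their inner faces. Two horizontal rails of 116×63 mm section span the gap between the posts with their undersides at z = 184 mm and z = 824 mm, flush with the posts' −y face. 8 pickets, each 93 mm wide, 15 mm thick and 1009 mm tall, are fixed to the +y face of the rails with their bottoms at z = 93 mm, spaced across the span with a 170 mm gap after the −x post and between neighbouring pickets, with 173 mm left before the +x post.


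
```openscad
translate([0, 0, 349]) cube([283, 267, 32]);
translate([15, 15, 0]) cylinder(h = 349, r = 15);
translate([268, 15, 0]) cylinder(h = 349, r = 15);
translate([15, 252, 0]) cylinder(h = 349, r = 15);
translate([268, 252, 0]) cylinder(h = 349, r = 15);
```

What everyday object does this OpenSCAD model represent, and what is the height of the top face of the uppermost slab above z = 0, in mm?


A stool. The seat height is 381 mm.

A 283×267×32 slab at z = 349 on four corner cylinders — a stool. The seat top is 349 + 32 = 381 mm.


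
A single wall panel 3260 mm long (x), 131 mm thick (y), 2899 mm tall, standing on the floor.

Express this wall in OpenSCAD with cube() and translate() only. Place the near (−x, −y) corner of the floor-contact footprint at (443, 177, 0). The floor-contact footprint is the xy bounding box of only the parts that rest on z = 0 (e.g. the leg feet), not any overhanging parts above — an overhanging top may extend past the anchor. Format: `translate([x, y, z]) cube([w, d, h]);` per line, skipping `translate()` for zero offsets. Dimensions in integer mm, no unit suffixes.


translate([443, 177, 0]) cube([3260, 131, 2899]);


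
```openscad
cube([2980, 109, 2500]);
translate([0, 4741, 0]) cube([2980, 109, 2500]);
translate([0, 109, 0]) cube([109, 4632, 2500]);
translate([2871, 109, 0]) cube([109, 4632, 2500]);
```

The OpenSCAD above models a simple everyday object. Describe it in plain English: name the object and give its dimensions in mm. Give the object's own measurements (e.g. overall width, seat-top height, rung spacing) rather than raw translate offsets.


The wall frame of a small rectangular building: four walls, each 2500 mm tall and 109 mm thick, enclosing a footprint 2980 mm (x) by 4850 mm (y) outside-to-outside, with no floor or roof. The front and back walls (the −y and +y sides) span the full width; the two side walls fit between them.


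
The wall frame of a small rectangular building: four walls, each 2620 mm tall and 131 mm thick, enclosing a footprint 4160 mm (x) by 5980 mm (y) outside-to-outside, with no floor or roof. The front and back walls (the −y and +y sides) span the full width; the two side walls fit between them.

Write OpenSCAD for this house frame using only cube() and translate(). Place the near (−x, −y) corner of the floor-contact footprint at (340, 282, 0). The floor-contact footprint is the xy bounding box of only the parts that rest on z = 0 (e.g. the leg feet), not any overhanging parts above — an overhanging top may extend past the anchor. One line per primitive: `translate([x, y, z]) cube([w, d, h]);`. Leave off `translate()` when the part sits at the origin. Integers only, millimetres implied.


translate([340, 282, 0]) cube([4160, 131, 2620]);
translate([340, 6131, 0]) cube([4160, 131, 2620]);
translate([340, 413, 0]) cube([131, 5718, 2620]);
translate([4369, 413, 0]) cube([131, 5718, 2620]);


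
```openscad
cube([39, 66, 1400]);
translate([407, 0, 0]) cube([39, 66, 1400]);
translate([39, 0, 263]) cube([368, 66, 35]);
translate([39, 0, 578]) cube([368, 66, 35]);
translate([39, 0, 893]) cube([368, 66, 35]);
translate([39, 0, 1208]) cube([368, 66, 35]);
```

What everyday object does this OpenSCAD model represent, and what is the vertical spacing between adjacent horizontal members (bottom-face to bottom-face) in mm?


A ladder. The rung spacing is 315 mm.

Two tall 39×66 posts with 4 short bars between them — a ladder. Adjacent rungs sit at z = 263 and z = 578, so the spacing is 578 − 263 = 315 mm.


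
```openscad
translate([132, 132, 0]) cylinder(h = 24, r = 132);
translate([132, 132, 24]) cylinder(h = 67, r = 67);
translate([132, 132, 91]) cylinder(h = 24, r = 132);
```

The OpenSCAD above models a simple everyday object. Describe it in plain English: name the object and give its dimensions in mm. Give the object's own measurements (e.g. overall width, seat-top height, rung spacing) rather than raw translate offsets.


A spool: two coaxial disc flanges of radius 132 mm and thickness 24 mm, joined by a core cylinder of radius 67 mm and height 67 mm. The lower flange rests on z = 0 and the three cylinders share a vertical axis.


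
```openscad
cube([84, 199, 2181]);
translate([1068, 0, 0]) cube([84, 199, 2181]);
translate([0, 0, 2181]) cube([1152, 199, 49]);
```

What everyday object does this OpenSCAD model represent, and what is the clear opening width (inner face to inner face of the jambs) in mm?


A door frame. The clear opening width is 984 mm.

Two 2181 mm tall posts with a header on top — a door frame. The left jamb is 84 mm wide at x = 0; the right jamb starts at x = 1068. The clear opening is 1068 − 84 = 984 mm.


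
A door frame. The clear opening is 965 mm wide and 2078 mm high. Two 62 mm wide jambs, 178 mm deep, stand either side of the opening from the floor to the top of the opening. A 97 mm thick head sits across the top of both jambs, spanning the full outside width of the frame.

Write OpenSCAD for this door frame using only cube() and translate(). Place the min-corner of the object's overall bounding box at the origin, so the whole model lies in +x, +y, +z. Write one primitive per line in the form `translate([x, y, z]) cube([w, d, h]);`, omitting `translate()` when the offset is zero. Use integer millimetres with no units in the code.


cube([62, 178, 2078]);
translate([1027, 0, 0]) cube([62, 178, 2078]);
translate([0, 0, 2078]) cube([1089, 178, 97]);


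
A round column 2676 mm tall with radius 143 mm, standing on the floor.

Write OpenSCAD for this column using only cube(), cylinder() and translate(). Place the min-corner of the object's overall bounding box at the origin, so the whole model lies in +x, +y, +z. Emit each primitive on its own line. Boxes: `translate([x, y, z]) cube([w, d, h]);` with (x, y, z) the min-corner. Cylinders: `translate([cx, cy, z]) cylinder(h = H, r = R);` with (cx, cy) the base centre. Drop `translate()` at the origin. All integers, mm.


translate([143, 143, 0]) cylinder(h = 2676, r = 143);


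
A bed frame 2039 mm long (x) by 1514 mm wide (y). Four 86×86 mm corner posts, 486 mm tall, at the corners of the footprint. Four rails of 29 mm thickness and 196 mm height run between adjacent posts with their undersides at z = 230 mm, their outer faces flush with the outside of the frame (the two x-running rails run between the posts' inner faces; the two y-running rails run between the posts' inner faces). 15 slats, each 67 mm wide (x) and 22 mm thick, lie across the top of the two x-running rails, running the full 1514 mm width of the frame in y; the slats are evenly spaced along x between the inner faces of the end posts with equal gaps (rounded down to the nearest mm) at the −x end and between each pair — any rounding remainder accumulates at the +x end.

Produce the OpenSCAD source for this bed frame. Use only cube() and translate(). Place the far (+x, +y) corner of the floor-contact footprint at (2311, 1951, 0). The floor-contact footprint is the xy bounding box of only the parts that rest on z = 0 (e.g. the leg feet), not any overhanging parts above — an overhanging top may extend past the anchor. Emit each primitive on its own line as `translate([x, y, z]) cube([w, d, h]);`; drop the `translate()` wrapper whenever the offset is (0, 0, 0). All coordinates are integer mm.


// slat z = rail_z + rail_h = 230 + 196 = 426
// slat gap = ⌊(1867 − 15·67) / 16⌋ = 53
translate([272, 437, 0]) cube([86, 86, 486]);
translate([272, 1865, 0]) cube([86, 86, 486]);
translate([2225, 437, 0]) cube([86, 86, 486]);
translate([2225, 1865, 0]) cube([86, 86, 486]);
translate([358, 437, 230]) cube([1867, 29, 196]);
translate([358, 1922, 230]) cube([1867, 29, 196]);
translate([272, 523, 230]) cube([29, 1342, 196]);
translate([2282, 523, 230]) cube([29, 1342, 196]);
translate([411, 437, 426]) cube([67, 1514, 22]);
translate([531, 437, 426]) cube([67, 1514, 22]);
translate([651, 437, 426]) cube([67, 1514, 22]);
translate([771, 437, 426]) cube([67, 1514, 22]);
translate([891, 437, 426]) cube([67, 1514, 22]);
translate([1011, 437, 426]) cube([67, 1514, 22]);
translate([1131, 437, 426]) cube([67, 1514, 22]);
translate([1251, 437, 426]) cube([67, 1514, 22]);
translate([1371, 437, 426]) cube([67, 1514, 22]);
translate([1491, 437, 426]) cube([67, 1514, 22]);
translate([1611, 437, 426]) cube([67, 1514, 22]);
translate([1731, 437, 426]) cube([67, 1514, 22]);
translate([1851, 437, 426]) cube([67, 1514, 22]);
translate([1971, 437, 426]) cube([67, 1514, 22]);
translate([2091, 437, 426]) cube([67, 1514, 22]);


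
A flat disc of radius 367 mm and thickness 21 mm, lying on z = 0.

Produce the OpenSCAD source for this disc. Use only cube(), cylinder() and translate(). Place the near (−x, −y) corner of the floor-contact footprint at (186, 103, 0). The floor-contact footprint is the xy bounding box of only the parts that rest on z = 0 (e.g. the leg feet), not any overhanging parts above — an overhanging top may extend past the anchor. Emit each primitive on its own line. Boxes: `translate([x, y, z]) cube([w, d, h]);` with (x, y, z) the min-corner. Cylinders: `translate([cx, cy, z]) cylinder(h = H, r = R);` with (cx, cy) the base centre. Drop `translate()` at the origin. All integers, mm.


translate([553, 470, 0]) cylinder(h = 21, r = 367);


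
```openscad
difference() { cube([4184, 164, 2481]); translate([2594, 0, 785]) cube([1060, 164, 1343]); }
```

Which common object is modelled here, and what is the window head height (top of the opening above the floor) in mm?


A wall with a window opening. The window head height is 2128 mm.

A wall with a rectangular opening subtracted — a window. Sill at z = 785, opening 1343 mm tall, so the head is at 785 + 1343 = 2128 mm.


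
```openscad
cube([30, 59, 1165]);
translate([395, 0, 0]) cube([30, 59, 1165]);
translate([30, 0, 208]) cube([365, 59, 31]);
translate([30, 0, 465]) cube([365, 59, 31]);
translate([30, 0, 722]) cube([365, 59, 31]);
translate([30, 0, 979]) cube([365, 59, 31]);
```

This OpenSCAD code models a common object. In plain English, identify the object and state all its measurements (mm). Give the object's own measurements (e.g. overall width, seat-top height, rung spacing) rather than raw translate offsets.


A straight ladder. Two 30×59 mm vertical rails, 1165 mm tall, stand 425 mm apart (outside-to-outside) with their front faces coplanar on the −y side. 4 rungs, each 59 mm deep and 31 mm tall, span between the inner faces of the rails, front faces flush with the rails. The lowest rung's underside is at z = 208 mm and rungs are spaced 257 mm apart (underside to underside).


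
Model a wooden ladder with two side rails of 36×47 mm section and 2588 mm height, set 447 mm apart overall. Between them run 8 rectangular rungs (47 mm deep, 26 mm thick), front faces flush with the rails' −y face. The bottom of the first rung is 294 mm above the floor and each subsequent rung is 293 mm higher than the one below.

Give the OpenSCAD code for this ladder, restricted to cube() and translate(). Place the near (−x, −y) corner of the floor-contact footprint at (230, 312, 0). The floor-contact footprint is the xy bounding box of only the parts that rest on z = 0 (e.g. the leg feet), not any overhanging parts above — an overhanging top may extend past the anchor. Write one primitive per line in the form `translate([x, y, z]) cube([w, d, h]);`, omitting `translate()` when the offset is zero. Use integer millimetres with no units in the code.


// rung span = 447 - 2*36 = 375
// rung[k] z = 294 + k*293
translate([230, 312, 0]) cube([36, 47, 2588]);
translate([641, 312, 0]) cube([36, 47, 2588]);
translate([266, 312, 294]) cube([375, 47, 26]);
translate([266, 312, 587]) cube([375, 47, 26]);
translate([266, 312, 880]) cube([375, 47, 26]);
translate([266, 312, 1173]) cube([375, 47, 26]);
translate([266, 312, 1466]) cube([375, 47, 26]);
translate([266, 312, 1759]) cube([375, 47, 26]);
translate([266, 312, 2052]) cube([375, 47, 26]);
translate([266, 312, 2345]) cube([375, 47, 26]);


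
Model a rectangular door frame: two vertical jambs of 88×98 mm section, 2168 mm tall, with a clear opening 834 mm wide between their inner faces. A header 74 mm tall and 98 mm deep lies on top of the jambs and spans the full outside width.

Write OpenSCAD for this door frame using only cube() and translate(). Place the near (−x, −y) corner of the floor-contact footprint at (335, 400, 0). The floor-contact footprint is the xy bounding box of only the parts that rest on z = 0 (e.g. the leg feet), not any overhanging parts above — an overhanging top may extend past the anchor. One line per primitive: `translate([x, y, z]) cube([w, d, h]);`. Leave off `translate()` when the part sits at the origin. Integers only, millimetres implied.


translate([335, 400, 0]) cube([88, 98, 2168]);
translate([1257, 400, 0]) cube([88, 98, 2168]);
translate([335, 400, 2168]) cube([1010, 98, 74]);


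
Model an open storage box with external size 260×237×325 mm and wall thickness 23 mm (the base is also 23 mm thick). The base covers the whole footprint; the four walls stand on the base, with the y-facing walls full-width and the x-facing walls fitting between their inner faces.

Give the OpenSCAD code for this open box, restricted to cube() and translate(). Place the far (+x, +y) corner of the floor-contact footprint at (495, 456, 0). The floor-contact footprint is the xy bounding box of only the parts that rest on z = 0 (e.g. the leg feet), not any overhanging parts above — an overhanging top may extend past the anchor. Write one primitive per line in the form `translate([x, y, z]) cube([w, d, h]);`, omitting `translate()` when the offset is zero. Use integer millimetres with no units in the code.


translate([235, 219, 0]) cube([260, 237, 23]);
translate([235, 219, 23]) cube([260, 23, 302]);
translate([235, 433, 23]) cube([260, 23, 302]);
translate([235, 242, 23]) cube([23, 191, 302]);
translate([472, 242, 23]) cube([23, 191, 302]);


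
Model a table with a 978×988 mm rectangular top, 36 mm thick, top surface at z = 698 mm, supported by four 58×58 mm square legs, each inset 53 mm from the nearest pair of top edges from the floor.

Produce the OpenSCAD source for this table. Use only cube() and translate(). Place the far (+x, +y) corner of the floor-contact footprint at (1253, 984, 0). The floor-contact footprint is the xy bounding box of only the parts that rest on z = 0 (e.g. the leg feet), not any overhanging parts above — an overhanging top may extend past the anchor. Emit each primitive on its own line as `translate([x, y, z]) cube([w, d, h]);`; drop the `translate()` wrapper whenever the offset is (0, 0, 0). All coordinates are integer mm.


translate([328, 49, 662]) cube([978, 988, 36]);
translate([381, 102, 0]) cube([58, 58, 662]);
translate([1195, 102, 0]) cube([58, 58, 662]);
translate([381, 926, 0]) cube([58, 58, 662]);
translate([1195, 926, 0]) cube([58, 58, 662]);


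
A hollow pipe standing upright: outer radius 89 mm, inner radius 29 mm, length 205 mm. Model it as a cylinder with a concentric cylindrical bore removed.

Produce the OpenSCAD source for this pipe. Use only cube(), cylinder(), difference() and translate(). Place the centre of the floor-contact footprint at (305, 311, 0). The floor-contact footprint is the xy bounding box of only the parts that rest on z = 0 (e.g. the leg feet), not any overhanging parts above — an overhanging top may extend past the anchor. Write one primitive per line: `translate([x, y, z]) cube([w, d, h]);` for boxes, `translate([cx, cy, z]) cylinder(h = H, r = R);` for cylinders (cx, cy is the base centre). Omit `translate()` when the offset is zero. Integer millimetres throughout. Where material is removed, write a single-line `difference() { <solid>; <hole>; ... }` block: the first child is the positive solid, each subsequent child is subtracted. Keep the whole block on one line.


difference() { translate([305, 311, 0]) cylinder(h = 205, r = 89); translate([305, 311, 0]) cylinder(h = 205, r = 29); }


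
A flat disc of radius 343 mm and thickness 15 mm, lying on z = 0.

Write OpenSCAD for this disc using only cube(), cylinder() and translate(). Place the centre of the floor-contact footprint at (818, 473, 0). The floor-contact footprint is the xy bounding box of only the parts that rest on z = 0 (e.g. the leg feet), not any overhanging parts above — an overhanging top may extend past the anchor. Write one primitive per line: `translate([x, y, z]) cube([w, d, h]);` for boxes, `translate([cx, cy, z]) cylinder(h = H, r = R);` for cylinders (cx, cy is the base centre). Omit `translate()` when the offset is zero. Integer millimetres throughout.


translate([818, 473, 0]) cylinder(h = 15, r = 343);


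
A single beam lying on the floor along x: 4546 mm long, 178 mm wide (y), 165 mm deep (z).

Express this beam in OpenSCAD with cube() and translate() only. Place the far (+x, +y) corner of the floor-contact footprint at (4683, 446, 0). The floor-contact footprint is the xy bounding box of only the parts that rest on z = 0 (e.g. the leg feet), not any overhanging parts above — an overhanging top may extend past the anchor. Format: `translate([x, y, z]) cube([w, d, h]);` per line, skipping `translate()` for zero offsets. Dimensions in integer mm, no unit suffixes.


translate([137, 268, 0]) cube([4546, 178, 165]);


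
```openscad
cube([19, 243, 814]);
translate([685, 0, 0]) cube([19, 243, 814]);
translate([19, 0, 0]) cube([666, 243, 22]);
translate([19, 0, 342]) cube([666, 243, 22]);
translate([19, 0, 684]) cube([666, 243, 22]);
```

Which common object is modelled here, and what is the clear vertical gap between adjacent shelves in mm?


A bookshelf. The clear shelf gap is 320 mm.

Two tall side panels with 3 horizontal boards between them — a bookshelf. The first two shelf undersides are at z = 0 and z = 342; with shelf thickness 22, the clear gap is 342 − 0 − 22 = 320 mm.


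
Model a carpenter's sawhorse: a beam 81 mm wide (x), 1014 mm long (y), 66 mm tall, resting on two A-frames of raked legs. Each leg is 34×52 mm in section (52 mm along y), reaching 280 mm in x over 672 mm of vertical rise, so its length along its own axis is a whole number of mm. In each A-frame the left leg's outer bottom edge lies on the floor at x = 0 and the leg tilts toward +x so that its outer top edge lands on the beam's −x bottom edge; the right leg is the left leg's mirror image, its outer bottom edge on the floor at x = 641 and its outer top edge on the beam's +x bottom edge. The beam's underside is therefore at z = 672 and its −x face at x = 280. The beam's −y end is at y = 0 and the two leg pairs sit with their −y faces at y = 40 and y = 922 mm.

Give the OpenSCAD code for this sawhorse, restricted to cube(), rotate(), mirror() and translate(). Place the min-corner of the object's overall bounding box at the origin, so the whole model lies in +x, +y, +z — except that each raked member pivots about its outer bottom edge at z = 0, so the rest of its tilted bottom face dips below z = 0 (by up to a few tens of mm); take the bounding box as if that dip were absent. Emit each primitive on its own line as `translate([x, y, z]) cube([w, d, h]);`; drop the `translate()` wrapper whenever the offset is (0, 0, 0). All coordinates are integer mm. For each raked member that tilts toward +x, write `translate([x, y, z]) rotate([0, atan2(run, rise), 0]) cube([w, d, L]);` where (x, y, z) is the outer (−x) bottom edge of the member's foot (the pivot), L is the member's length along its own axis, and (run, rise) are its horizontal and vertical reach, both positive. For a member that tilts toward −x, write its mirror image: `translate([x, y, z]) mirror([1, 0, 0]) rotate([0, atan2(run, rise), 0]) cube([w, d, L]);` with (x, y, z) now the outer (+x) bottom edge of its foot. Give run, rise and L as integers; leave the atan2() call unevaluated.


translate([280, 0, 672]) cube([81, 1014, 66]);
translate([0, 40, 0]) rotate([0, atan2(280, 672), 0]) cube([34, 52, 728]);
translate([641, 40, 0]) mirror([1, 0, 0]) rotate([0, atan2(280, 672), 0]) cube([34, 52, 728]);
translate([0, 922, 0]) rotate([0, atan2(280, 672), 0]) cube([34, 52, 728]);
translate([641, 922, 0]) mirror([1, 0, 0]) rotate([0, atan2(280, 672), 0]) cube([34, 52, 728]);


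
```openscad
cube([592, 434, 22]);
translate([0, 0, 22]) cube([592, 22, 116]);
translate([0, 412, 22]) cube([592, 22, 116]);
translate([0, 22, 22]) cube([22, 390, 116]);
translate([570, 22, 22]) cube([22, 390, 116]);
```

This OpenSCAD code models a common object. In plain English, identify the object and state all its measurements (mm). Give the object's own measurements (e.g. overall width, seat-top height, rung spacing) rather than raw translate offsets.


An open-topped rectangular box: outside dimensions 592×434×138 mm, with a uniform wall and base thickness of 22 mm. The base is a full 592×434 slab on the floor; four walls sit on top of the base. The front and back walls (the −y and +y sides) span the full width; the two side walls fit between them.


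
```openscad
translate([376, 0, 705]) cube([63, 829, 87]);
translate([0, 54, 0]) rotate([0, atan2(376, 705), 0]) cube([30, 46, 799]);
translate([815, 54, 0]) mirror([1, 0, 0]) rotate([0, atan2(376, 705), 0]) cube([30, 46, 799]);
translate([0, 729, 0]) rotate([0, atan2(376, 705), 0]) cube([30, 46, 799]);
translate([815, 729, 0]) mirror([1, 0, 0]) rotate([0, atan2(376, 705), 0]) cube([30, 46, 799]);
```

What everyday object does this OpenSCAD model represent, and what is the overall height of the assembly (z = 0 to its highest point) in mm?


A sawhorse. The overall height is 792 mm.

A beam across two mirrored pairs of raked legs — a sawhorse. The beam's underside is at z = 705 (matching the legs' vertical rise in atan2(376, 705)) and the beam is 87 mm tall, so its top is at 705 + 87 = 792 mm. The raked legs top out at the beam's underside, so that is the highest point.


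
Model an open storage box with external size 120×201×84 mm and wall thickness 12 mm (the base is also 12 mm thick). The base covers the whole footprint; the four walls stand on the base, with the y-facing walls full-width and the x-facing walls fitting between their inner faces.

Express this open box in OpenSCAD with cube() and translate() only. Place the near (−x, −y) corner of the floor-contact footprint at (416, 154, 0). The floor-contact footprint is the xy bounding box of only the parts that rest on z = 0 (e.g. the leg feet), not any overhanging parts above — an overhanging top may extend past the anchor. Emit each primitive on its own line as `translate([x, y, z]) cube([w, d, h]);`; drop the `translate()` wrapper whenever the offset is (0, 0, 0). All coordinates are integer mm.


translate([416, 154, 0]) cube([120, 201, 12]);
translate([416, 154, 12]) cube([120, 12, 72]);
translate([416, 343, 12]) cube([120, 12, 72]);
translate([416, 166, 12]) cube([12, 177, 72]);
translate([524, 166, 12]) cube([12, 177, 72]);


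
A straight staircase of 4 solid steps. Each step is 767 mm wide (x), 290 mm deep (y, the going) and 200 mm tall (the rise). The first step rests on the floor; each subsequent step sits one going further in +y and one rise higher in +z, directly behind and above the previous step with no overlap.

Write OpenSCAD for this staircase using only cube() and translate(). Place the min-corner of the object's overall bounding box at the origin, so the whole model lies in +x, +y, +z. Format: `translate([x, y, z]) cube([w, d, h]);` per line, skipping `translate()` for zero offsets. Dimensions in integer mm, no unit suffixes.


cube([767, 290, 200]);
translate([0, 290, 200]) cube([767, 290, 200]);
translate([0, 580, 400]) cube([767, 290, 200]);
translate([0, 870, 600]) cube([767, 290, 200]);


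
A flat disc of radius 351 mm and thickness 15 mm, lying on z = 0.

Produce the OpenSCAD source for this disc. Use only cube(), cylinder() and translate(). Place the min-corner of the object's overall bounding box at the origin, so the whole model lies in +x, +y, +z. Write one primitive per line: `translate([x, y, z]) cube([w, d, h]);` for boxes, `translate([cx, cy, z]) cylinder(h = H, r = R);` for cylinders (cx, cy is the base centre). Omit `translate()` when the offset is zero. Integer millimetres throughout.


translate([351, 351, 0]) cylinder(h = 15, r = 351);


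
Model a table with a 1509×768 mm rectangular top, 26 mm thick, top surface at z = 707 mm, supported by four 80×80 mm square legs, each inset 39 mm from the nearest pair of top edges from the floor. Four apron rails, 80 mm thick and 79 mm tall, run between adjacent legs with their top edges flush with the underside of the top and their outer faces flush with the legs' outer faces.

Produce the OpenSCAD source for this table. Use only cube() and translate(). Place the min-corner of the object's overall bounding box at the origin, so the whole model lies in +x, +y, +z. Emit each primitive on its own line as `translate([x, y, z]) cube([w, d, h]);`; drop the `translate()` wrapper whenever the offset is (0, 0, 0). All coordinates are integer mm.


translate([0, 0, 681]) cube([1509, 768, 26]);
translate([39, 39, 0]) cube([80, 80, 681]);
translate([1390, 39, 0]) cube([80, 80, 681]);
translate([39, 649, 0]) cube([80, 80, 681]);
translate([1390, 649, 0]) cube([80, 80, 681]);
translate([119, 39, 602]) cube([1271, 80, 79]);
translate([119, 649, 602]) cube([1271, 80, 79]);
translate([39, 119, 602]) cube([80, 530, 79]);
translate([1390, 119, 602]) cube([80, 530, 79]);


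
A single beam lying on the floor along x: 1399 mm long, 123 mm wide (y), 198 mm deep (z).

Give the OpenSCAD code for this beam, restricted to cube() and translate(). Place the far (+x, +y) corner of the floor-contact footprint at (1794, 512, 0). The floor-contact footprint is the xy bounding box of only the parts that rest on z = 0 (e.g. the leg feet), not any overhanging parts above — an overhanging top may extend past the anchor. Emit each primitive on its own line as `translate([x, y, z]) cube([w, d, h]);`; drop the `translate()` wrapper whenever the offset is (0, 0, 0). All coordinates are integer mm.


translate([395, 389, 0]) cube([1399, 123, 198]);


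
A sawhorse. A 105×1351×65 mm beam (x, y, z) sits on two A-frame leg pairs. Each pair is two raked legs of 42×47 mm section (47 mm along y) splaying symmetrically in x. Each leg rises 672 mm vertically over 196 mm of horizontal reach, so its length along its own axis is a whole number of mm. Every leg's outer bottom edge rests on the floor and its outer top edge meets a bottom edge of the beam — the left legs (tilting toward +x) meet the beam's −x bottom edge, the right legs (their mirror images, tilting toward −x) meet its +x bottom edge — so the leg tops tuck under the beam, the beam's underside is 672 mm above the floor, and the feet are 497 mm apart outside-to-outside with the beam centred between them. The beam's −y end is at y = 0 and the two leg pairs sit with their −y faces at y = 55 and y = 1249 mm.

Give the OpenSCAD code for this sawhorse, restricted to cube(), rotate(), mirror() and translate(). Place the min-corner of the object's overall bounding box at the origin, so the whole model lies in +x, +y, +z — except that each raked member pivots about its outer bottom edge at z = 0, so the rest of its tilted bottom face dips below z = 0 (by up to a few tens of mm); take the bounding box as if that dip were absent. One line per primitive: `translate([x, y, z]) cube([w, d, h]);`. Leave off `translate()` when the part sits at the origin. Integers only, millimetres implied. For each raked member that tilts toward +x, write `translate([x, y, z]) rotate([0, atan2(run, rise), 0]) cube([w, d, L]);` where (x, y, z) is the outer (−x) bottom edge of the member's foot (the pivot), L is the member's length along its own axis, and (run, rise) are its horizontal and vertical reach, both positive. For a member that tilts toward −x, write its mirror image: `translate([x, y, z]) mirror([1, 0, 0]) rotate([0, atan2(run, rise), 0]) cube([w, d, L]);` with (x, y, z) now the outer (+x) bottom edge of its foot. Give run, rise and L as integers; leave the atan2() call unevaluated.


translate([196, 0, 672]) cube([105, 1351, 65]);
translate([0, 55, 0]) rotate([0, atan2(196, 672), 0]) cube([42, 47, 700]);
translate([497, 55, 0]) mirror([1, 0, 0]) rotate([0, atan2(196, 672), 0]) cube([42, 47, 700]);
translate([0, 1249, 0]) rotate([0, atan2(196, 672), 0]) cube([42, 47, 700]);
translate([497, 1249, 0]) mirror([1, 0, 0]) rotate([0, atan2(196, 672), 0]) cube([42, 47, 700]);


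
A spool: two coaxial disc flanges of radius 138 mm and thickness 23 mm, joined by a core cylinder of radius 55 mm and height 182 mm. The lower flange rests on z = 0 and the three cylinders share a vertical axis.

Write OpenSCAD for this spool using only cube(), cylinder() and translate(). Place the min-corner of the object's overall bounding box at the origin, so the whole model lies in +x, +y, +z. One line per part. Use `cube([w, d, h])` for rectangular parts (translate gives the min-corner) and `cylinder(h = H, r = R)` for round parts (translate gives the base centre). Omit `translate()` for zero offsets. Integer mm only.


translate([138, 138, 0]) cylinder(h = 23, r = 138);
translate([138, 138, 23]) cylinder(h = 182, r = 55);
translate([138, 138, 205]) cylinder(h = 23, r = 138);


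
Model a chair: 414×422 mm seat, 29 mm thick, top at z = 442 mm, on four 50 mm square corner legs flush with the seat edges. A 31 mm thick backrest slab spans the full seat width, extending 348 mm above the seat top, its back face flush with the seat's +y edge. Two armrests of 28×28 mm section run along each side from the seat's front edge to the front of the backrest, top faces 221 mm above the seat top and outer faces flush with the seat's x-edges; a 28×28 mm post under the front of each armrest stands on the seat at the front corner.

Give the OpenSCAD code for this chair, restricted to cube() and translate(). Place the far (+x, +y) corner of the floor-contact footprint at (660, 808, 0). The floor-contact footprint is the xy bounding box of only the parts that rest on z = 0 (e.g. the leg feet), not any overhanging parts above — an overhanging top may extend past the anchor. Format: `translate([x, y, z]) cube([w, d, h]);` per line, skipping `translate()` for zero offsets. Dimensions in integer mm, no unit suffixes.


translate([246, 386, 413]) cube([414, 422, 29]);
translate([246, 386, 0]) cube([50, 50, 413]);
translate([610, 386, 0]) cube([50, 50, 413]);
translate([246, 758, 0]) cube([50, 50, 413]);
translate([610, 758, 0]) cube([50, 50, 413]);
translate([246, 777, 442]) cube([414, 31, 348]);
translate([246, 386, 635]) cube([28, 391, 28]);
translate([632, 386, 635]) cube([28, 391, 28]);
translate([246, 386, 442]) cube([28, 28, 193]);
translate([632, 386, 442]) cube([28, 28, 193]);


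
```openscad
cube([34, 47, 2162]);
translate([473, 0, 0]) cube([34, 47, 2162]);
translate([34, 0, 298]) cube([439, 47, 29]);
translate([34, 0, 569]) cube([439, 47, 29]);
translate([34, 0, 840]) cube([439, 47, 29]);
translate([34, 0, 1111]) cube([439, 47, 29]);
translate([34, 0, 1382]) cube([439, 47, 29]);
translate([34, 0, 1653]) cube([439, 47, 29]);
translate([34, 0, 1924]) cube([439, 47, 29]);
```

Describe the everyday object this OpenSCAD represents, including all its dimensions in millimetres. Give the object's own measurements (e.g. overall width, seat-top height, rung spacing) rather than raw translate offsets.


A straight ladder. Two 34×47 mm vertical rails, 2162 mm tall, stand 507 mm apart (outside-to-outside) with their front faces coplanar on the −y side. 7 rungs, each 47 mm deep and 29 mm tall, span between the inner faces of the rails, front faces flush with the rails. The lowest rung's underside is at z = 298 mm and rungs are spaced 271 mm apart (underside to underside).
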